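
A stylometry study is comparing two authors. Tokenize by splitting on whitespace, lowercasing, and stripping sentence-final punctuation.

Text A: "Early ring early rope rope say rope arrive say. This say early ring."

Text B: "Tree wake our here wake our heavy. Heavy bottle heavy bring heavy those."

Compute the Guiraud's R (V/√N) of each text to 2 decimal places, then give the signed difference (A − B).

-0.56

A: V=6, N=13, R=1.66
B: V=8, N=13, R=2.22
Difference = 1.66 − 2.22 = -0.56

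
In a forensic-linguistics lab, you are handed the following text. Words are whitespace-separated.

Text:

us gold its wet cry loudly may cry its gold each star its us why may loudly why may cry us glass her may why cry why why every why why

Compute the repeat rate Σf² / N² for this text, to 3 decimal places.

0.118

Frequencies: why:7, cry:4, may:4, us:3, its:3, gold:2, loudly:2, wet:1, each:1, star:1, glass:1, her:1, every:1
Σf² = 113; N² = 961
Repeat rate = 113 / 961 = 0.118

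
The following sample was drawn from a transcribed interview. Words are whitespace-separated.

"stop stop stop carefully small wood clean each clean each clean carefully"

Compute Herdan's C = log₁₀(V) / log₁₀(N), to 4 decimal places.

N = 12, V = 6.
log₁₀(V) = 0.778151, log₁₀(N) = 1.079181
C = 0.778151 / 1.079181 = 0.7211

0.7211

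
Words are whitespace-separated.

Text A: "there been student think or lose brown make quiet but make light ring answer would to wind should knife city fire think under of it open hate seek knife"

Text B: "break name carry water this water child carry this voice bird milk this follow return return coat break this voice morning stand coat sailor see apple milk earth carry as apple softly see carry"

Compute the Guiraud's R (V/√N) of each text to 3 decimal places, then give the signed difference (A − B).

1.398

A: V=26, N=29, R=4.828
B: V=20, N=34, R=3.430
Difference = 4.828 − 3.430 = 1.398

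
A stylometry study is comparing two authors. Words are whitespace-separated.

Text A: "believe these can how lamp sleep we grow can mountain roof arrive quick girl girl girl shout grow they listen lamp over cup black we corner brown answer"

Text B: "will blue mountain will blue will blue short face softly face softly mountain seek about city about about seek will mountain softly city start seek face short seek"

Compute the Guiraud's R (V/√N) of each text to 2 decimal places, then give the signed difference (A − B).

2.27

A: V=22, N=28, R=4.16
B: V=10, N=28, R=1.89
Difference = 4.16 − 1.89 = 2.27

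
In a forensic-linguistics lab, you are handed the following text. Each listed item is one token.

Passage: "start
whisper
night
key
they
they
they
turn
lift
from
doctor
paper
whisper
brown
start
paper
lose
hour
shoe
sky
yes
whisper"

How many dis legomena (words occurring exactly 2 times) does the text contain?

2

Frequencies: whisper:3, they:3, start:2, paper:2, night:1, key:1, turn:1, lift:1, from:1, doctor:1, brown:1, lose:1, hour:1, shoe:1, sky:1, yes:1
Words with frequency 2: paper, start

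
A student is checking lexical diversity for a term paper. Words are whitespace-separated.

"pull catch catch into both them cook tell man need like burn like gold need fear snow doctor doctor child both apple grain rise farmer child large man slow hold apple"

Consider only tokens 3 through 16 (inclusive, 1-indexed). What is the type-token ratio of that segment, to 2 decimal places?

Segment tokens 3–16: catch, into, both, them, cook, tell, man, need, like, burn, like, gold, need, fear
Segment N = 14, segment V = 12.
TTR = 12 / 14 = 0.86

0.86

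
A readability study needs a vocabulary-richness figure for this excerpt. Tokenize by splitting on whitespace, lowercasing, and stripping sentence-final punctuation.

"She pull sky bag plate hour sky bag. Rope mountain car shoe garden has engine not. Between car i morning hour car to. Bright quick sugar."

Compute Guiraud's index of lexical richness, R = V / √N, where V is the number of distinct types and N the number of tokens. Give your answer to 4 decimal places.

N = 26, V = 21.
√N = 5.099020
R = 21 / 5.099020 = 4.1184

4.1184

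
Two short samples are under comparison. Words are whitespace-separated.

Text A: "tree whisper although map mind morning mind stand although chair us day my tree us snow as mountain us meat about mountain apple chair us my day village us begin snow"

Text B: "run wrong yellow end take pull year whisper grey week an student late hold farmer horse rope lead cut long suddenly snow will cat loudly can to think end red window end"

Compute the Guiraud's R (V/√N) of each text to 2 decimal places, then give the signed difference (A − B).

-1.89

A: V=19, N=31, R=3.41
B: V=30, N=32, R=5.30
Difference = 3.41 − 5.30 = -1.89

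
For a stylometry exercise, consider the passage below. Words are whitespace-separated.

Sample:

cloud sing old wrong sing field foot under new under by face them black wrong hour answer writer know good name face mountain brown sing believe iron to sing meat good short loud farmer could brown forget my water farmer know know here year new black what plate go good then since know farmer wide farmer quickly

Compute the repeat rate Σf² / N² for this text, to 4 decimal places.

Frequencies: sing:4, know:4, farmer:4, good:3, wrong:2, under:2, new:2, face:2, black:2, brown:2, cloud:1, old:1, field:1, foot:1, by:1, them:1, hour:1, answer:1, writer:1, name:1, … (20 more, each freq 1)
Σf² = 111; N² = 3249
Repeat rate = 111 / 3249 = 0.0342

0.0342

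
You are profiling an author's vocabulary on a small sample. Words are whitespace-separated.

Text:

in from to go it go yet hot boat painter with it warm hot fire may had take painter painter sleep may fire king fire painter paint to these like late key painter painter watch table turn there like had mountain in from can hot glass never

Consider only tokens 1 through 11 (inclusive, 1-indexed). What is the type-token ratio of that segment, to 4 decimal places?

Segment tokens 1–11: in, from, to, go, it, go, yet, hot, boat, painter, with
Segment N = 11, segment V = 10.
TTR = 10 / 11 = 0.9091

0.9091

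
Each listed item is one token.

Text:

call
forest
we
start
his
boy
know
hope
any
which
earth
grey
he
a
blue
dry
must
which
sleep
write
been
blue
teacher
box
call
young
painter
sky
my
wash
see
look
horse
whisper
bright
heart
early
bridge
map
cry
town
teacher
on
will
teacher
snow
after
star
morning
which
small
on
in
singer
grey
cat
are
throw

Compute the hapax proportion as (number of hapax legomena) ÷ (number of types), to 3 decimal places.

Frequencies: which:3, teacher:3, call:2, grey:2, blue:2, on:2, forest:1, we:1, start:1, his:1, boy:1, know:1, hope:1, any:1, earth:1, he:1, a:1, dry:1, must:1, sleep:1, … (30 more, each freq 1)
Hapax count = 44; type count = 50.
Ratio = 44 / 50 = 0.880

0.880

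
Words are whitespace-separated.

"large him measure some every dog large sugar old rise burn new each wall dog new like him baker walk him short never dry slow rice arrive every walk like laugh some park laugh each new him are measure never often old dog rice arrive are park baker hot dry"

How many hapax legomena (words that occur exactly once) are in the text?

8

Frequencies: him:4, dog:3, new:3, large:2, measure:2, some:2, every:2, old:2, each:2, like:2, baker:2, walk:2, never:2, dry:2, rice:2, arrive:2, laugh:2, park:2, are:2, sugar:1, … (7 more, each freq 1)
Hapax (freq=1): burn, hot, often, rise, short, slow, sugar, wall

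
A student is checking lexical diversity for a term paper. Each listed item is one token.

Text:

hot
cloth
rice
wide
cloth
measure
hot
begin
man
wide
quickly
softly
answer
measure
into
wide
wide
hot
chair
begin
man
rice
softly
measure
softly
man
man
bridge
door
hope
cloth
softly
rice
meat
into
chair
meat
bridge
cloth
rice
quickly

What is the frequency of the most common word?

Frequencies: cloth:4, rice:4, wide:4, man:4, softly:4, hot:3, measure:3, begin:2, quickly:2, into:2, chair:2, bridge:2, meat:2, answer:1, door:1, hope:1
Most common: 'cloth' with frequency 4.

4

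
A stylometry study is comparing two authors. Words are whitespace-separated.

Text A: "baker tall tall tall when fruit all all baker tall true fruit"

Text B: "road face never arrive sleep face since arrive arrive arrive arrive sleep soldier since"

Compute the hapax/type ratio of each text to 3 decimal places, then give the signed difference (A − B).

-0.096

A: hapax=2, V=6, ratio=0.333
B: hapax=3, V=7, ratio=0.429
Difference = 0.333 − 0.429 = -0.096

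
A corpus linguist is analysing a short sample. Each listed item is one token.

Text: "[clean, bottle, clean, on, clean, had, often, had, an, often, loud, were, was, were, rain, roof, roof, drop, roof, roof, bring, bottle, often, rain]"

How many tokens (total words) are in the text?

Tokens: clean, bottle, clean, on, clean, had, often, had, an, often, loud, were, was, were, rain, roof, roof, drop, roof, roof, bring, bottle, often, rain
N = 24

24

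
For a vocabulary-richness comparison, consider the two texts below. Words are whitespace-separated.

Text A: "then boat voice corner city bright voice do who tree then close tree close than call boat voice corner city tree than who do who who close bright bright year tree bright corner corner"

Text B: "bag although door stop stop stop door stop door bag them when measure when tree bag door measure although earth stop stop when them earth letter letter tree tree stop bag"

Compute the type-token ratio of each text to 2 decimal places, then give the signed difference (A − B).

0.06

TTR(A) = 13/34 = 0.38
TTR(B) = 10/31 = 0.32
Difference = 0.38 − 0.32 = 0.06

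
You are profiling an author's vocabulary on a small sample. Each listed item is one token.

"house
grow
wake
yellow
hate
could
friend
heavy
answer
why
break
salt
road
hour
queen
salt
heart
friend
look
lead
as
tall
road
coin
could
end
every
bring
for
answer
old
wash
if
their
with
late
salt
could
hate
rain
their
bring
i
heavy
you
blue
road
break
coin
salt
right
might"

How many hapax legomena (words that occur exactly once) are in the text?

26

Frequencies: salt:4, could:3, road:3, hate:2, friend:2, heavy:2, answer:2, break:2, coin:2, bring:2, their:2, house:1, grow:1, wake:1, yellow:1, why:1, hour:1, queen:1, heart:1, look:1, … (17 more, each freq 1)
Hapax (freq=1): as, blue, end, every, for, grow, heart, hour, house, i, if, late, lead, look, might, old, queen, rain, right, tall, wake, wash, why, with, yellow, you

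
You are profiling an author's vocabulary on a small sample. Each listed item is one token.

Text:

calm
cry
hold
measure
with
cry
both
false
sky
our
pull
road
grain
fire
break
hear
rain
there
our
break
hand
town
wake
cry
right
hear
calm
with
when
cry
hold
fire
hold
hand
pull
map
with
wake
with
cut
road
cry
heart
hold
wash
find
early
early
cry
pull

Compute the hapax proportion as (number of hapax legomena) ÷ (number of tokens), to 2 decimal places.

Frequencies: cry:6, hold:4, with:4, pull:3, calm:2, our:2, road:2, fire:2, break:2, hear:2, hand:2, wake:2, early:2, measure:1, both:1, false:1, sky:1, grain:1, rain:1, there:1, … (8 more, each freq 1)
Hapax count = 15; token count = 50.
Ratio = 15 / 50 = 0.30

0.30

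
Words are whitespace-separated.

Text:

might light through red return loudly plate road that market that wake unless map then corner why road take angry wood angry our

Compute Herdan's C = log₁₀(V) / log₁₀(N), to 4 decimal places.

N = 23, V = 20.
log₁₀(V) = 1.301030, log₁₀(N) = 1.361728
C = 1.301030 / 1.361728 = 0.9554

0.9554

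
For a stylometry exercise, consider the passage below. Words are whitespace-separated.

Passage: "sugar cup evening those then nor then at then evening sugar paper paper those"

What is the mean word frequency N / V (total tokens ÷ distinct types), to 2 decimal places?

1.75

N = 14 tokens, V = 8 types.
Mean frequency = N / V = 14 / 8 = 1.75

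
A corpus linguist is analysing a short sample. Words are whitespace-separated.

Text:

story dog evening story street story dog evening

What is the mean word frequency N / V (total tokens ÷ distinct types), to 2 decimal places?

2.00

N = 8 tokens, V = 4 types.
Mean frequency = N / V = 8 / 4 = 2.00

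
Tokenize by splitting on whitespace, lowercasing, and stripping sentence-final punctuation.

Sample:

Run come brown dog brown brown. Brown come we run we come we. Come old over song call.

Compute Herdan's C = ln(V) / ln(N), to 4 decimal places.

0.7602

N = 18, V = 9.
ln(V) = 2.197225, ln(N) = 2.890372
C = 2.197225 / 2.890372 = 0.7602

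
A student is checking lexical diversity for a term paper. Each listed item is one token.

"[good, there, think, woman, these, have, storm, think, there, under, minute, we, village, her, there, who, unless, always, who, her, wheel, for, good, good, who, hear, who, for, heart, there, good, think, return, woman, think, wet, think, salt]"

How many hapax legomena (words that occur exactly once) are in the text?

15

Frequencies: think:5, good:4, there:4, who:4, woman:2, her:2, for:2, these:1, have:1, storm:1, under:1, minute:1, we:1, village:1, unless:1, always:1, wheel:1, hear:1, heart:1, return:1, … (2 more, each freq 1)
Hapax (freq=1): always, have, hear, heart, minute, return, salt, storm, these, under, unless, village, we, wet, wheel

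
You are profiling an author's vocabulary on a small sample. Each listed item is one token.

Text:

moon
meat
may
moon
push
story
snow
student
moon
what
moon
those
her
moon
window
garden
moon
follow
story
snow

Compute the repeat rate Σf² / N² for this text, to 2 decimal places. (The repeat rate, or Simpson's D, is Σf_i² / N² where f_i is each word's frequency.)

0.14

Frequencies: moon:6, story:2, snow:2, meat:1, may:1, push:1, student:1, what:1, those:1, her:1, window:1, garden:1, follow:1
Σf² = 54; N² = 400
Repeat rate = 54 / 400 = 0.14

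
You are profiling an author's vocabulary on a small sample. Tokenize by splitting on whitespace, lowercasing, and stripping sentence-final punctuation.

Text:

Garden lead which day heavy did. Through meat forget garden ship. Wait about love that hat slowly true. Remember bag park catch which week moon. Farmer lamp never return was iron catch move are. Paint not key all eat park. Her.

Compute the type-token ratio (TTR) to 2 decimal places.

0.90

N = 41 tokens, V = 37 types.
TTR = V / N = 37 / 41 = 0.90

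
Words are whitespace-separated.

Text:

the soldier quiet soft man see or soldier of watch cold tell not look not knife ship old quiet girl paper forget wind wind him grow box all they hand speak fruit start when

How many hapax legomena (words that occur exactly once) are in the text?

26

Frequencies: soldier:2, quiet:2, not:2, wind:2, the:1, soft:1, man:1, see:1, or:1, of:1, watch:1, cold:1, tell:1, look:1, knife:1, ship:1, old:1, girl:1, paper:1, forget:1, … (10 more, each freq 1)
Hapax (freq=1): all, box, cold, forget, fruit, girl, grow, hand, him, knife, look, man, of, old, or, paper, see, ship, soft, speak, start, tell, the, they, watch, when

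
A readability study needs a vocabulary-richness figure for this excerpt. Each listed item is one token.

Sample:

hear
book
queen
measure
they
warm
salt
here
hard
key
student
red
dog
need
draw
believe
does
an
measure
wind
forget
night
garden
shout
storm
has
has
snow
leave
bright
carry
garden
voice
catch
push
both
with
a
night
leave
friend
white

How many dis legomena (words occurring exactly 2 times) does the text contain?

Frequencies: measure:2, night:2, garden:2, has:2, leave:2, hear:1, book:1, queen:1, they:1, warm:1, salt:1, here:1, hard:1, key:1, student:1, red:1, dog:1, need:1, draw:1, believe:1, … (17 more, each freq 1)
Words with frequency 2: garden, has, leave, measure, night

5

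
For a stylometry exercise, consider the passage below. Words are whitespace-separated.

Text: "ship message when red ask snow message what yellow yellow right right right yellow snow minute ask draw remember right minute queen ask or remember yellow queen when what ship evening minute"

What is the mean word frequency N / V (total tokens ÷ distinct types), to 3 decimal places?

N = 32 tokens, V = 15 types.
Mean frequency = N / V = 32 / 15 = 2.133

2.133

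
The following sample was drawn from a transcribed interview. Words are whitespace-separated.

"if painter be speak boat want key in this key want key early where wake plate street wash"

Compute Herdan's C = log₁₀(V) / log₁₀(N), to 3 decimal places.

N = 18, V = 15.
log₁₀(V) = 1.176091, log₁₀(N) = 1.255273
C = 1.176091 / 1.255273 = 0.937

0.937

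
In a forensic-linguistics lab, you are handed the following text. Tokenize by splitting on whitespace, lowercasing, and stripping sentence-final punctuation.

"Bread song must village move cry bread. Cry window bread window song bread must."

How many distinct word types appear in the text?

7

Distinct types: {bread, cry, move, must, song, village, window}
V = 7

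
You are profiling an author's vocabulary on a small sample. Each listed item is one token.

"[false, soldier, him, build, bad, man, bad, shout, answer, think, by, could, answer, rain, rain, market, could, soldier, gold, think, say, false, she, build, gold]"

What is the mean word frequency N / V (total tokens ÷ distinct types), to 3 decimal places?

1.563

N = 25 tokens, V = 16 types.
Mean frequency = N / V = 25 / 16 = 1.563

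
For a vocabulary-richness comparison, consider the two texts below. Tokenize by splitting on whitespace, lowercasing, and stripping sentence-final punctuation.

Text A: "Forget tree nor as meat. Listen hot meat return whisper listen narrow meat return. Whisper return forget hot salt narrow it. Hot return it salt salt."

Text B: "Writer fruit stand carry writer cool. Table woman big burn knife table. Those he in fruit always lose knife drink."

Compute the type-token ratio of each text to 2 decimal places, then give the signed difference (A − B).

TTR(A) = 12/26 = 0.46
TTR(B) = 16/20 = 0.80
Difference = 0.46 − 0.80 = -0.34

-0.34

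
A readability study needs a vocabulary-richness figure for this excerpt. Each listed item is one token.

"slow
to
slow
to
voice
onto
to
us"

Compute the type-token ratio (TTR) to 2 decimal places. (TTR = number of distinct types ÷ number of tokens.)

N = 8 tokens, V = 5 types.
TTR = V / N = 5 / 8 = 0.63

0.63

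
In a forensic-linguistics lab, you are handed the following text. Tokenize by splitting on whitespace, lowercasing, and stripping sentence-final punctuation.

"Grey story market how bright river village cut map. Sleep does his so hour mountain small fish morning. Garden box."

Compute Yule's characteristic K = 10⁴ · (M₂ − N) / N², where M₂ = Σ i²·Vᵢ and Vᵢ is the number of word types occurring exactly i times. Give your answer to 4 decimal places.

0.0000

Frequencies: grey:1, story:1, market:1, how:1, bright:1, river:1, village:1, cut:1, map:1, sleep:1, does:1, his:1, so:1, hour:1, mountain:1, small:1, fish:1, morning:1, garden:1, box:1
N = 20. Frequency spectrum: V_1=20
M₂ = 1²·20 = 20
K = 10000 × (20 − 20) / 20² = 0.0000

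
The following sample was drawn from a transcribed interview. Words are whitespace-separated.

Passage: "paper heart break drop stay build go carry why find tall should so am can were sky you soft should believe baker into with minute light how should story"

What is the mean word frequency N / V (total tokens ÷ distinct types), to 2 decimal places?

N = 29 tokens, V = 27 types.
Mean frequency = N / V = 29 / 27 = 1.07

1.07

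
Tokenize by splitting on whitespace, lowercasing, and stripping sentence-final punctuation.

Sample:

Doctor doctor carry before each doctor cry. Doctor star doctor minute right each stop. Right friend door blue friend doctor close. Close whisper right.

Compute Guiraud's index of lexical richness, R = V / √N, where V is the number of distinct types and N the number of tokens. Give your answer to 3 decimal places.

N = 24, V = 14.
√N = 4.898979
R = 14 / 4.898979 = 2.858

2.858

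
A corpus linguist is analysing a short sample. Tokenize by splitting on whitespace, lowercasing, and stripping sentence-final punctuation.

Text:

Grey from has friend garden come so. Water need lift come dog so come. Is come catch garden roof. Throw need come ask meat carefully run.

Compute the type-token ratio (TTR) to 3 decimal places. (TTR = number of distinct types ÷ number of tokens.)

0.731

N = 26 tokens, V = 19 types.
TTR = V / N = 19 / 26 = 0.731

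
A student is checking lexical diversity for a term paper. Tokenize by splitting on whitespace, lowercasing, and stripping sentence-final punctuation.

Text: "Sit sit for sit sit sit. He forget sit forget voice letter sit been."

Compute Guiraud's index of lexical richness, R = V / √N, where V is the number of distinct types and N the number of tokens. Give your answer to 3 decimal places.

N = 14, V = 7.
√N = 3.741657
R = 7 / 3.741657 = 1.871

1.871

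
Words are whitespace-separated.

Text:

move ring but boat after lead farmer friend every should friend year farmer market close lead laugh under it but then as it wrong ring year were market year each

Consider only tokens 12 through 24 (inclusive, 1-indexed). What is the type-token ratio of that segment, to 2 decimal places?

Segment tokens 12–24: year, farmer, market, close, lead, laugh, under, it, but, then, as, it, wrong
Segment N = 13, segment V = 12.
TTR = 12 / 13 = 0.92

0.92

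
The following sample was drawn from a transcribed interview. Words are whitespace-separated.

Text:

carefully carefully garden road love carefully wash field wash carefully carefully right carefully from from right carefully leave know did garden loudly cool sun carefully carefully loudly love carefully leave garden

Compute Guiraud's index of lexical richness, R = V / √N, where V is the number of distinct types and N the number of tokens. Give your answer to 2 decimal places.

2.51

N = 31, V = 14.
√N = 5.567764
R = 14 / 5.567764 = 2.51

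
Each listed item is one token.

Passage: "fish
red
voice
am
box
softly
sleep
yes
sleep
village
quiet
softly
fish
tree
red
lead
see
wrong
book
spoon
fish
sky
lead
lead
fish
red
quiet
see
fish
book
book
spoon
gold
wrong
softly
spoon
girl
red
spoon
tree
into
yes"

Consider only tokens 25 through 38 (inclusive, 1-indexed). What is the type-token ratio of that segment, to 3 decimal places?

Segment tokens 25–38: fish, red, quiet, see, fish, book, book, spoon, gold, wrong, softly, spoon, girl, red
Segment N = 14, segment V = 10.
TTR = 10 / 14 = 0.714

0.714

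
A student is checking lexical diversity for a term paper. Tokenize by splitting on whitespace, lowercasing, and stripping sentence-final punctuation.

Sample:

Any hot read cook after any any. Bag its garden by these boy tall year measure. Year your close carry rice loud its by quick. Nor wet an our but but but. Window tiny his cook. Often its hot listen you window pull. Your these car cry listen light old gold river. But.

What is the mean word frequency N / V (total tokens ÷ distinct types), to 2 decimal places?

1.39

N = 53 tokens, V = 38 types.
Mean frequency = N / V = 53 / 38 = 1.39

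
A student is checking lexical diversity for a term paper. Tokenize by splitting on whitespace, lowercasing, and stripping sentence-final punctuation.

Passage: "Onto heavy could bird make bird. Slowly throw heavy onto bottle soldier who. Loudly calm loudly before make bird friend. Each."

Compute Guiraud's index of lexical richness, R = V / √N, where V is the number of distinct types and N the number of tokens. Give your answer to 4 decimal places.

N = 21, V = 15.
√N = 4.582576
R = 15 / 4.582576 = 3.2733

3.2733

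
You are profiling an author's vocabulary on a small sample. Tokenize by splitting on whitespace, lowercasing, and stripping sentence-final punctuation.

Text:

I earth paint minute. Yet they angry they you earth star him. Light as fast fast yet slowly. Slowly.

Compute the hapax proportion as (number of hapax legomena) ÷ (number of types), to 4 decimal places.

0.6429

Frequencies: earth:2, yet:2, they:2, fast:2, slowly:2, i:1, paint:1, minute:1, angry:1, you:1, star:1, him:1, light:1, as:1
Hapax count = 9; type count = 14.
Ratio = 9 / 14 = 0.6429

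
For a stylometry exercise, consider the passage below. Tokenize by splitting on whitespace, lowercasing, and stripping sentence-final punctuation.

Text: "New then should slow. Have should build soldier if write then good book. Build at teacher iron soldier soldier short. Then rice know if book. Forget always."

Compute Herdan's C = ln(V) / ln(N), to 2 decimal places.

N = 27, V = 19.
ln(V) = 2.944439, ln(N) = 3.295837
C = 2.944439 / 3.295837 = 0.89

0.89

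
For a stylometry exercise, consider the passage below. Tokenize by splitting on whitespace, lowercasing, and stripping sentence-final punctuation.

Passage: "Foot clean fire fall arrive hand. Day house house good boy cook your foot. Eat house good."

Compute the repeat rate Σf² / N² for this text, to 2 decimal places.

0.09

Frequencies: house:3, foot:2, good:2, clean:1, fire:1, fall:1, arrive:1, hand:1, day:1, boy:1, cook:1, your:1, eat:1
Σf² = 27; N² = 289
Repeat rate = 27 / 289 = 0.09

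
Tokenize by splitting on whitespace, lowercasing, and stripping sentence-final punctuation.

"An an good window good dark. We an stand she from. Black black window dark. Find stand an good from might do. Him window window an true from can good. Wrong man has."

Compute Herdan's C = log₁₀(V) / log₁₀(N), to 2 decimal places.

N = 33, V = 18.
log₁₀(V) = 1.255273, log₁₀(N) = 1.518514
C = 1.255273 / 1.518514 = 0.83

0.83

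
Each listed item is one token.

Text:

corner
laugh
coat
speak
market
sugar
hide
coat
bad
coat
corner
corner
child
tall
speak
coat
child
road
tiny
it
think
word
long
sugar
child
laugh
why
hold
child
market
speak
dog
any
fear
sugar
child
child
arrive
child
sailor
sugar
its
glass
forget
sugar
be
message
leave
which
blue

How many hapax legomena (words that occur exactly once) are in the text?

24

Frequencies: child:7, sugar:5, coat:4, corner:3, speak:3, laugh:2, market:2, hide:1, bad:1, tall:1, road:1, tiny:1, it:1, think:1, word:1, long:1, why:1, hold:1, dog:1, any:1, … (11 more, each freq 1)
Hapax (freq=1): any, arrive, bad, be, blue, dog, fear, forget, glass, hide, hold, it, its, leave, long, message, road, sailor, tall, think, tiny, which, why, word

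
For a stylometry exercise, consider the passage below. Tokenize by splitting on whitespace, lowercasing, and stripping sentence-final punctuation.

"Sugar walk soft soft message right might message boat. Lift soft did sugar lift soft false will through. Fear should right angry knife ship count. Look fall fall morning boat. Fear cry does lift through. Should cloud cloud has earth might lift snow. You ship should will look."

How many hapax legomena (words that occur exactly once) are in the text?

13

Frequencies: soft:4, lift:4, should:3, sugar:2, message:2, right:2, might:2, boat:2, will:2, through:2, fear:2, ship:2, look:2, fall:2, cloud:2, walk:1, did:1, false:1, angry:1, knife:1, … (8 more, each freq 1)
Hapax (freq=1): angry, count, cry, did, does, earth, false, has, knife, morning, snow, walk, you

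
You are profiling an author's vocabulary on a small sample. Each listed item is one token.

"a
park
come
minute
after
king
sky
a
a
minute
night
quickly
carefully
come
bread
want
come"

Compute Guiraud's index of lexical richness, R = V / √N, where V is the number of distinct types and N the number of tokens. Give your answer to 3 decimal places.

2.910

N = 17, V = 12.
√N = 4.123106
R = 12 / 4.123106 = 2.910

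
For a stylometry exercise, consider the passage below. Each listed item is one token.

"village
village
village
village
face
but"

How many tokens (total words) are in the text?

6

Tokens: village, village, village, village, face, but
N = 6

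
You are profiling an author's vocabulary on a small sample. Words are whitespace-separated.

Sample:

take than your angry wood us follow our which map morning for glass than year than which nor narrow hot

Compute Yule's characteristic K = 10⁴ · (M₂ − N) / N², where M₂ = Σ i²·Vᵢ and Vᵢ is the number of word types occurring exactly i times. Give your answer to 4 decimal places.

200.0000

Frequencies: than:3, which:2, take:1, your:1, angry:1, wood:1, us:1, follow:1, our:1, map:1, morning:1, for:1, glass:1, year:1, nor:1, narrow:1, hot:1
N = 20. Frequency spectrum: V_1=15, V_2=1, V_3=1
M₂ = 1²·15 + 2²·1 + 3²·1 = 28
K = 10000 × (28 − 20) / 20² = 200.0000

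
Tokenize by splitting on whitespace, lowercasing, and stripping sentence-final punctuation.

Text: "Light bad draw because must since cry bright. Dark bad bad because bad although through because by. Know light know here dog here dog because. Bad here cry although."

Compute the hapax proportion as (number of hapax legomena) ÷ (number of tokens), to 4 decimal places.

Frequencies: bad:5, because:4, here:3, light:2, cry:2, although:2, know:2, dog:2, draw:1, must:1, since:1, bright:1, dark:1, through:1, by:1
Hapax count = 7; token count = 29.
Ratio = 7 / 29 = 0.2414

0.2414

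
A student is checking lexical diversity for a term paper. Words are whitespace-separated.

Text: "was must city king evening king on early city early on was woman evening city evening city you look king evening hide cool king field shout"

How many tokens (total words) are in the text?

26

Tokens: was, must, city, king, evening, king, on, early, city, early, on, was, woman, evening, city, evening, city, you, look, king, evening, hide, cool, king, field, shout
N = 26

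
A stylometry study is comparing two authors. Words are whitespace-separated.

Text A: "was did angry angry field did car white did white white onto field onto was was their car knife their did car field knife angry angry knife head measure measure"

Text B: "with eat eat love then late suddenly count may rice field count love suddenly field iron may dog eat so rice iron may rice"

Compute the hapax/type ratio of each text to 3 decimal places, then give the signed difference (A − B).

A: hapax=1, V=11, ratio=0.091
B: hapax=5, V=13, ratio=0.385
Difference = 0.091 − 0.385 = -0.294

-0.294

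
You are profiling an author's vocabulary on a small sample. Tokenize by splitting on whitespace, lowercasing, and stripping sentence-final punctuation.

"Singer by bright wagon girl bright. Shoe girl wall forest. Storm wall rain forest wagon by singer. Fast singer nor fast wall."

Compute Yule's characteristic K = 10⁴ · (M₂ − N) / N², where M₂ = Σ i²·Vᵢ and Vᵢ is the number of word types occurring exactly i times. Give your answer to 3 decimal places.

Frequencies: singer:3, wall:3, by:2, bright:2, wagon:2, girl:2, forest:2, fast:2, shoe:1, storm:1, rain:1, nor:1
N = 22. Frequency spectrum: V_1=4, V_2=6, V_3=2
M₂ = 1²·4 + 2²·6 + 3²·2 = 46
K = 10000 × (46 − 22) / 22² = 495.868

495.868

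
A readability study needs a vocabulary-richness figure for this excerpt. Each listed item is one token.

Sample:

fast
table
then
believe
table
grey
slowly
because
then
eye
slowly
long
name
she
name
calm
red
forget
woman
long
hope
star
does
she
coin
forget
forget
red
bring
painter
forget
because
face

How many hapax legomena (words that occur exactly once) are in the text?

Frequencies: forget:4, table:2, then:2, slowly:2, because:2, long:2, name:2, she:2, red:2, fast:1, believe:1, grey:1, eye:1, calm:1, woman:1, hope:1, star:1, does:1, coin:1, bring:1, … (2 more, each freq 1)
Hapax (freq=1): believe, bring, calm, coin, does, eye, face, fast, grey, hope, painter, star, woman

13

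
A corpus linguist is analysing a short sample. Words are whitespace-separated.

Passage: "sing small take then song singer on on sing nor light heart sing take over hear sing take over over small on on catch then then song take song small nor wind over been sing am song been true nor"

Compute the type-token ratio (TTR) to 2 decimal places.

N = 40 tokens, V = 17 types.
TTR = V / N = 17 / 40 = 0.43

0.43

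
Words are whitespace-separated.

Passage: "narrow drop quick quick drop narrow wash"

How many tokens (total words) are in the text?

Tokens: narrow, drop, quick, quick, drop, narrow, wash
N = 7

7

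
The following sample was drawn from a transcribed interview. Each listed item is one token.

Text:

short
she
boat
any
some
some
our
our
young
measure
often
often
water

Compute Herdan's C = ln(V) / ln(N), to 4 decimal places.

0.8977

N = 13, V = 10.
ln(V) = 2.302585, ln(N) = 2.564949
C = 2.302585 / 2.564949 = 0.8977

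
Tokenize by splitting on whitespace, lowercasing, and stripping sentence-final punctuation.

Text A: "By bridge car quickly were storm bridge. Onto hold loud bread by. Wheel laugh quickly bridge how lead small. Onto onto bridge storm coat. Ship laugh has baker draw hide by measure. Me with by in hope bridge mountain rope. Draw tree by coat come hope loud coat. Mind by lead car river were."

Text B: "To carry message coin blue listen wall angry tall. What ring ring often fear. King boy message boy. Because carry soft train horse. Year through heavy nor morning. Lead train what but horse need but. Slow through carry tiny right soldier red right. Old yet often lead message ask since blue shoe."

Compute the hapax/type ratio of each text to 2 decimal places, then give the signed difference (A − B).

-0.06

A: hapax=19, V=32, ratio=0.59
B: hapax=24, V=37, ratio=0.65
Difference = 0.59 − 0.65 = -0.06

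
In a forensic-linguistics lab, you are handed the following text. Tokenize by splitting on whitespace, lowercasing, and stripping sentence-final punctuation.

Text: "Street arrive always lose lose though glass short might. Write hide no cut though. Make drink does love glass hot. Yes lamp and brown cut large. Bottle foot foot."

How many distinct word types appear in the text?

24

Distinct types: {always, and, arrive, bottle, brown, cut, does, drink, foot, glass, hide, hot, lamp, large, lose, love, make, might, no, short, street, though, write, yes}
V = 24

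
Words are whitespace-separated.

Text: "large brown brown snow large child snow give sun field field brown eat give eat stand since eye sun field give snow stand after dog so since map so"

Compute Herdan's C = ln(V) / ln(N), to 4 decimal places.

N = 29, V = 15.
ln(V) = 2.708050, ln(N) = 3.367296
C = 2.708050 / 3.367296 = 0.8042

0.8042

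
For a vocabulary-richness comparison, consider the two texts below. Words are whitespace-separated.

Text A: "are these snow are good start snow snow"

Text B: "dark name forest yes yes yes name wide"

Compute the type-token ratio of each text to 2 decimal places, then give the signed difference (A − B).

TTR(A) = 5/8 = 0.63
TTR(B) = 5/8 = 0.63
Difference = 0.63 − 0.63 = 0.00

0.00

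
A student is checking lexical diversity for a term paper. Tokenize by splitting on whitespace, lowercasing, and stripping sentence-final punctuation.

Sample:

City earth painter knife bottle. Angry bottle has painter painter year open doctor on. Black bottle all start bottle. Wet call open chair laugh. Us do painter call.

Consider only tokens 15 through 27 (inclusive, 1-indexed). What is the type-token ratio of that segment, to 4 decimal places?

0.9231

Segment tokens 15–27: black, bottle, all, start, bottle, wet, call, open, chair, laugh, us, do, painter
Segment N = 13, segment V = 12.
TTR = 12 / 13 = 0.9231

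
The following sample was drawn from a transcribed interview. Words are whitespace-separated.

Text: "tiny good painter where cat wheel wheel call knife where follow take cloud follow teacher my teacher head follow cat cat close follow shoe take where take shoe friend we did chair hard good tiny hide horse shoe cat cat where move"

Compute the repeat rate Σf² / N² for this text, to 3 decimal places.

0.060

Frequencies: cat:5, where:4, follow:4, take:3, shoe:3, tiny:2, good:2, wheel:2, teacher:2, painter:1, call:1, knife:1, cloud:1, my:1, head:1, close:1, friend:1, we:1, did:1, chair:1, … (4 more, each freq 1)
Σf² = 106; N² = 1764
Repeat rate = 106 / 1764 = 0.060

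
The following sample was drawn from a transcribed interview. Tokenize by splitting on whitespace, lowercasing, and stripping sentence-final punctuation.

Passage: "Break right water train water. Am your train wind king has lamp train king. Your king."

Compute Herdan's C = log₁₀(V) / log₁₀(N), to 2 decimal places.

N = 16, V = 10.
log₁₀(V) = 1.000000, log₁₀(N) = 1.204120
C = 1.000000 / 1.204120 = 0.83

0.83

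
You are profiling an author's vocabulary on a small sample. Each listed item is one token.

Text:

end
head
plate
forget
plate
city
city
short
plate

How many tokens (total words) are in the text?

9

Tokens: end, head, plate, forget, plate, city, city, short, plate
N = 9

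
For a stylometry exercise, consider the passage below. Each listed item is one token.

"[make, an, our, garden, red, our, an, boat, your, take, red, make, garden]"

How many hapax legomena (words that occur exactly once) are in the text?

3

Frequencies: make:2, an:2, our:2, garden:2, red:2, boat:1, your:1, take:1
Hapax (freq=1): boat, take, your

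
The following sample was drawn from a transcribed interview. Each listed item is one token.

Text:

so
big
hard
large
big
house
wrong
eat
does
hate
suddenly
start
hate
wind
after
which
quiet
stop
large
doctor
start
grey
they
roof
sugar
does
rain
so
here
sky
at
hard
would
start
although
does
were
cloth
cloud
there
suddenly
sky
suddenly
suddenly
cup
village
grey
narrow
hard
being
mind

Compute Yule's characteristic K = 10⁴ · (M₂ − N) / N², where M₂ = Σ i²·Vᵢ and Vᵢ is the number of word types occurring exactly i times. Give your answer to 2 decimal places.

Frequencies: suddenly:4, hard:3, does:3, start:3, so:2, big:2, large:2, hate:2, grey:2, sky:2, house:1, wrong:1, eat:1, wind:1, after:1, which:1, quiet:1, stop:1, doctor:1, they:1, … (16 more, each freq 1)
N = 51. Frequency spectrum: V_1=26, V_2=6, V_3=3, V_4=1
M₂ = 1²·26 + 2²·6 + 3²·3 + 4²·1 = 93
K = 10000 × (93 − 51) / 51² = 161.48

161.48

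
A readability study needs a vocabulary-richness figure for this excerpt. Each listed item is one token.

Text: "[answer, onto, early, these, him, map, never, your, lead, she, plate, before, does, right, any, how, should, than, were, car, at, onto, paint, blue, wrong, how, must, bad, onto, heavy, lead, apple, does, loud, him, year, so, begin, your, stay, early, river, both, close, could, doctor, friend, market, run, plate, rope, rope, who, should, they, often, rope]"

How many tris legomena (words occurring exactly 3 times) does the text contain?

Frequencies: onto:3, rope:3, early:2, him:2, your:2, lead:2, plate:2, does:2, how:2, should:2, answer:1, these:1, map:1, never:1, she:1, before:1, right:1, any:1, than:1, were:1, … (25 more, each freq 1)
Words with frequency 3: onto, rope

2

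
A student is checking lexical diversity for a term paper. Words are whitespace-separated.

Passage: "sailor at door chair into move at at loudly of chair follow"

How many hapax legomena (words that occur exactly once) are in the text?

Frequencies: at:3, chair:2, sailor:1, door:1, into:1, move:1, loudly:1, of:1, follow:1
Hapax (freq=1): door, follow, into, loudly, move, of, sailor

7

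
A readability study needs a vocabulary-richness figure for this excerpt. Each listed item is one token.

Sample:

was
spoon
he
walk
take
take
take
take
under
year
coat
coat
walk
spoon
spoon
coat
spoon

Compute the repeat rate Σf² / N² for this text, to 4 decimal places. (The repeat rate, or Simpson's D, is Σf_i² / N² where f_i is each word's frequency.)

0.1696

Frequencies: spoon:4, take:4, coat:3, walk:2, was:1, he:1, under:1, year:1
Σf² = 49; N² = 289
Repeat rate = 49 / 289 = 0.1696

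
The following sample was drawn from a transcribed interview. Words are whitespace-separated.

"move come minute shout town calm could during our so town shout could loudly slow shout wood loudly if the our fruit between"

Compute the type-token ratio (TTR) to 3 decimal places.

N = 23 tokens, V = 17 types.
TTR = V / N = 17 / 23 = 0.739

0.739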